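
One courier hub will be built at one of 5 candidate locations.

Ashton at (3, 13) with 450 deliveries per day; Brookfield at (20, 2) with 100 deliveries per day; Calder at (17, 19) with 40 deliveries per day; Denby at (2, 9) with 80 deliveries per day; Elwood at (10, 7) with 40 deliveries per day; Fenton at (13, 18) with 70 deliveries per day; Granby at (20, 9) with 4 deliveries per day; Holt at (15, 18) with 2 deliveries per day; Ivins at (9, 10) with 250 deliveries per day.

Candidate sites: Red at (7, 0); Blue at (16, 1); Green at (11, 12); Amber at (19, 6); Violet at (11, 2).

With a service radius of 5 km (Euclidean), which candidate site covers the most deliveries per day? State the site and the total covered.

Green, covering 250

Coverage radius r = 5 km; a point is covered iff (Δx)²+(Δy)² ≤ 5² = 25.
  Red (7, 0): covers {none} → 0
  Blue (16, 1): covers {Brookfield} → 100
  Green (11, 12): covers {Ivins} → 250
  Amber (19, 6): covers {Brookfield, Granby} → 104
  Violet (11, 2): covers {none} → 0
Maximum coverage at Green: 250 deliveries per day.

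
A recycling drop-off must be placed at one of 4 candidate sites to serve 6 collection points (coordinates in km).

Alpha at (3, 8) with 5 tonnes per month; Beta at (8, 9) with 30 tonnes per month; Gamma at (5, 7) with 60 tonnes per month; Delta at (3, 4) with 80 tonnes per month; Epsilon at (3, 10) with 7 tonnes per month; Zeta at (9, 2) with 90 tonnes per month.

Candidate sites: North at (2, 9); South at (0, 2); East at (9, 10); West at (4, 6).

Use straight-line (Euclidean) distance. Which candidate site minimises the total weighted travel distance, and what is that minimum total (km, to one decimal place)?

Total weighted distance at each candidate:
  North (2, 9): total = 1712.2
  South (0, 2): total = 1935.0
  East (9, 10): total = 1814.9
  West (4, 6): total = 1030.1
Minimum is at West with total 1030.1 km.

West, total 1030.1 km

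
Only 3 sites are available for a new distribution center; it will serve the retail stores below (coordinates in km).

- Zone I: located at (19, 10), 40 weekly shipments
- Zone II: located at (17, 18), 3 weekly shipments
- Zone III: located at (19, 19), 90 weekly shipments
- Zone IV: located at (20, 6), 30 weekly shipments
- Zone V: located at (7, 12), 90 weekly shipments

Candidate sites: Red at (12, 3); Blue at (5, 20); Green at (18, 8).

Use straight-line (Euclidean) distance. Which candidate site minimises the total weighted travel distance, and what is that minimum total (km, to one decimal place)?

Total weighted distance at each candidate:
  Red (12, 3): total = 3198.1
  Blue (5, 20): total = 3345.6
  Green (18, 8): total = 2252.0
Minimum is at Green with total 2252.0 km.

Green, total 2252.0 km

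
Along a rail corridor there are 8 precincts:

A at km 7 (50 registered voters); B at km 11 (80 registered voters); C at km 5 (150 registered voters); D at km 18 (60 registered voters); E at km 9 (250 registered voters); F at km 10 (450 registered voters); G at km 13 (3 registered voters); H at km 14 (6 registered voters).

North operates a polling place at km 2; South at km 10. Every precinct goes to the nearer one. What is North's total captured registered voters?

The indifferent point is the midpoint (2+10)/2 = 6; precincts left of it (closer to North at 2) go to North, those right go to South.
  C at 5 (w=150) → North
  A at 7 (w=50) → South
  E at 9 (w=250) → South
  F at 10 (w=450) → South
  B at 11 (w=80) → South
  G at 13 (w=3) → South
  H at 14 (w=6) → South
  D at 18 (w=60) → South
North captures 150; South captures 899.

150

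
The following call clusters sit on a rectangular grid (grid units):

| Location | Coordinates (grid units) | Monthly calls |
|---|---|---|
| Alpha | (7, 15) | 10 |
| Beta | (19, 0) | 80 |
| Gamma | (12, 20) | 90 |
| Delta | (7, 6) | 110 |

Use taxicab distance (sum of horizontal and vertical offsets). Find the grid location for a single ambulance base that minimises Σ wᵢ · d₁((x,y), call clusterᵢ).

Manhattan distance separates: Σwᵢ(|x−xᵢ|+|y−yᵢ|) = Σwᵢ|x−xᵢ| + Σwᵢ|y−yᵢ|, so x and y are optimised independently as 1-D weighted medians.
Total weight W = 290; half = 145.
x-coordinate, sorted with cumulative weight:
  x=7 (Alpha, w=10) cum 10
  x=7 (Delta, w=110) cum 120
  x=12 (Gamma, w=90) cum 210  ← median
  x=19 (Beta, w=80) cum 290
⇒ x* = 12
y-coordinate, sorted with cumulative weight:
  y=0 (Beta, w=80) cum 80
  y=6 (Delta, w=110) cum 190  ← median
  y=15 (Alpha, w=10) cum 200
  y=20 (Gamma, w=90) cum 290
⇒ y* = 6

(12, 6)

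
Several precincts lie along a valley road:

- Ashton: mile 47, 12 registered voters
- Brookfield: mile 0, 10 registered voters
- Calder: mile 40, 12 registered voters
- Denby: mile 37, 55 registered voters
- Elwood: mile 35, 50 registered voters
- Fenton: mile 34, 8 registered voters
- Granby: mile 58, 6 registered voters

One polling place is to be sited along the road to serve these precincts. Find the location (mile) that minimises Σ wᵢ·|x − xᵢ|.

For a sum of weighted absolute distances on a line, the optimum is the weighted median (not the mean). Total weight W = 153; half-weight = 76.5.
Sort by position and accumulate weight:
  mile 0 (Brookfield, w=10) → cum 10
  mile 34 (Fenton, w=8) → cum 18
  mile 35 (Elwood, w=50) → cum 68
  mile 37 (Denby, w=55) → cum 123  ≥ 76.5 → median here
  mile 40 (Calder, w=12) → cum 135
  mile 47 (Ashton, w=12) → cum 147
  mile 58 (Granby, w=6) → cum 153
Optimal location: mile 37.

x = 37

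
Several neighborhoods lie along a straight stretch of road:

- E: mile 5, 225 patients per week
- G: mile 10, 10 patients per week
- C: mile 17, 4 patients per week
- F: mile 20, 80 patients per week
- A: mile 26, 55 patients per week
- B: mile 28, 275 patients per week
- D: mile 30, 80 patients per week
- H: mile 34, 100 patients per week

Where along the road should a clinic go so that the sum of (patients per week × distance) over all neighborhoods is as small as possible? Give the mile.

x = 28

For a sum of weighted absolute distances on a line, the optimum is the weighted median (not the mean). Total weight W = 829; half-weight = 414.5.
Sort by position and accumulate weight:
  mile 5 (E, w=225) → cum 225
  mile 10 (G, w=10) → cum 235
  mile 17 (C, w=4) → cum 239
  mile 20 (F, w=80) → cum 319
  mile 26 (A, w=55) → cum 374
  mile 28 (B, w=275) → cum 649  ≥ 414.5 → median here
  mile 30 (D, w=80) → cum 729
  mile 34 (H, w=100) → cum 829
Optimal location: mile 28.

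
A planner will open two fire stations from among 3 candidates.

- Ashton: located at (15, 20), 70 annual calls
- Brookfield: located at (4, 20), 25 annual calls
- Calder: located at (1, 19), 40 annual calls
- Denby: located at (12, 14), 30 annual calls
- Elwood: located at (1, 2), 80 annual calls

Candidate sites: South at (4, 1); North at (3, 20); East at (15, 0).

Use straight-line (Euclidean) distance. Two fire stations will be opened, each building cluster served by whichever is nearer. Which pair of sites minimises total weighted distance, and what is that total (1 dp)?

{South, North}, total 1531.9

Evaluate every pair (each demand assigned to the nearer of the two):
  {South, North}: total = 1531.9
  {North, East}: total = 2410.3
  {South, East}: total = 3287.4
Best pair: {South, North} with total 1531.9.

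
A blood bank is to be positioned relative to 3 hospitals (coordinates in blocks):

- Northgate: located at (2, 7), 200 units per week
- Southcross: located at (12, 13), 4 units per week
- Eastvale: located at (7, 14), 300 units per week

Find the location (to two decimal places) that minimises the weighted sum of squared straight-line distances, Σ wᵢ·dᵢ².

The minimiser of Σwᵢ‖p−pᵢ‖² is the weighted centroid p* = (Σwᵢpᵢ)/(Σwᵢ).
Σwᵢ = 504.
Σwᵢxᵢ = 200·2 + 4·12 + 300·7 = 2548.
Σwᵢyᵢ = 200·7 + 4·13 + 300·14 = 5652.
x* = 2548/504 = 5.06, y* = 5652/504 = 11.21.

(5.06, 11.21)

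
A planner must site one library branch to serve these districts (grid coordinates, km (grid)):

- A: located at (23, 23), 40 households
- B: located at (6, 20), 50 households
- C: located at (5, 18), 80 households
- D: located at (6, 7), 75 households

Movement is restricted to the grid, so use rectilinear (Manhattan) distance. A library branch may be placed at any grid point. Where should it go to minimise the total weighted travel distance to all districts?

(6, 18)

Manhattan distance separates: Σwᵢ(|x−xᵢ|+|y−yᵢ|) = Σwᵢ|x−xᵢ| + Σwᵢ|y−yᵢ|, so x and y are optimised independently as 1-D weighted medians.
Total weight W = 245; half = 122.5.
x-coordinate, sorted with cumulative weight:
  x=5 (C, w=80) cum 80
  x=6 (B, w=50) cum 130  ← median
  x=6 (D, w=75) cum 205
  x=23 (A, w=40) cum 245
⇒ x* = 6
y-coordinate, sorted with cumulative weight:
  y=7 (D, w=75) cum 75
  y=18 (C, w=80) cum 155  ← median
  y=20 (B, w=50) cum 205
  y=23 (A, w=40) cum 245
⇒ y* = 18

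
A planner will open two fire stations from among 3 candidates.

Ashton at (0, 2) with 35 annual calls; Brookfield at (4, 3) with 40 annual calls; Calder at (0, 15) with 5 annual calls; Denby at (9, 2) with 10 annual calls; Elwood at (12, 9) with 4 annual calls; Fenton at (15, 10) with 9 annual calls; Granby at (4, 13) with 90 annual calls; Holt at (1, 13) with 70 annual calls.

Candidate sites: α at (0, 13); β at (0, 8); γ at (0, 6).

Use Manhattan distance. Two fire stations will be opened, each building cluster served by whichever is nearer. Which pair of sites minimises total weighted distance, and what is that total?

{α, γ}, total 1212

Evaluate every pair (each demand assigned to the nearer of the two):
  {α, γ}: total = 1212
  {α, β}: total = 1365
  {β, γ}: total = 2020
Best pair: {α, γ} with total 1212.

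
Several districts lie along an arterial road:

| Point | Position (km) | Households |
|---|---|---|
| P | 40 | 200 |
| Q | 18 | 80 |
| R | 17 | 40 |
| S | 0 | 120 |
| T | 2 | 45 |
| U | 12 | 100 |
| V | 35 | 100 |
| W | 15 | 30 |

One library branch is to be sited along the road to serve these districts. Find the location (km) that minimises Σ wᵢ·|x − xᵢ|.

x = 18

For a sum of weighted absolute distances on a line, the optimum is the weighted median (not the mean). Total weight W = 715; half-weight = 357.5.
Sort by position and accumulate weight:
  km 0 (S, w=120) → cum 120
  km 2 (T, w=45) → cum 165
  km 12 (U, w=100) → cum 265
  km 15 (W, w=30) → cum 295
  km 17 (R, w=40) → cum 335
  km 18 (Q, w=80) → cum 415  ≥ 357.5 → median here
  km 35 (V, w=100) → cum 515
  km 40 (P, w=200) → cum 715
Optimal location: km 18.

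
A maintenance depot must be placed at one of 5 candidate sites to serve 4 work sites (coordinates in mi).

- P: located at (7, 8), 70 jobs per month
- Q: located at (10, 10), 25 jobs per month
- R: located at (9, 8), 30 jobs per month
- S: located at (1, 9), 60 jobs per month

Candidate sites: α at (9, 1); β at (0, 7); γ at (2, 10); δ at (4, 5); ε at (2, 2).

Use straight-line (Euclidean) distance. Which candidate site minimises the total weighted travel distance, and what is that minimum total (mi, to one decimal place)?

Total weighted distance at each candidate:
  α (9, 1): total = 1624.8
  β (0, 7): total = 1161.8
  γ (2, 10): total = 880.2
  δ (4, 5): total = 967.2
  ε (2, 2): total = 1530.4
Minimum is at γ with total 880.2 mi.

γ, total 880.2 mi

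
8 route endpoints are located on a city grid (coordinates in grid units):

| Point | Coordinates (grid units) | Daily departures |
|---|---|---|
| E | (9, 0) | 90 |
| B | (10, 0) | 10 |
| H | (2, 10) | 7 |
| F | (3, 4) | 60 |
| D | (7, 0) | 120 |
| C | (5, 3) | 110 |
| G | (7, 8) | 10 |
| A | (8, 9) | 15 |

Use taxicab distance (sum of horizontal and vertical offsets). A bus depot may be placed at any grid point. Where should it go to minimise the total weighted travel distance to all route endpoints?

Manhattan distance separates: Σwᵢ(|x−xᵢ|+|y−yᵢ|) = Σwᵢ|x−xᵢ| + Σwᵢ|y−yᵢ|, so x and y are optimised independently as 1-D weighted medians.
Total weight W = 422; half = 211.
x-coordinate, sorted with cumulative weight:
  x=2 (H, w=7) cum 7
  x=3 (F, w=60) cum 67
  x=5 (C, w=110) cum 177
  x=7 (D, w=120) cum 297  ← median
  x=7 (G, w=10) cum 307
  x=8 (A, w=15) cum 322
  x=9 (E, w=90) cum 412
  x=10 (B, w=10) cum 422
⇒ x* = 7
y-coordinate, sorted with cumulative weight:
  y=0 (E, w=90) cum 90
  y=0 (B, w=10) cum 100
  y=0 (D, w=120) cum 220  ← median
  y=3 (C, w=110) cum 330
  y=4 (F, w=60) cum 390
  y=8 (G, w=10) cum 400
  y=9 (A, w=15) cum 415
  y=10 (H, w=7) cum 422
⇒ y* = 0

(7, 0)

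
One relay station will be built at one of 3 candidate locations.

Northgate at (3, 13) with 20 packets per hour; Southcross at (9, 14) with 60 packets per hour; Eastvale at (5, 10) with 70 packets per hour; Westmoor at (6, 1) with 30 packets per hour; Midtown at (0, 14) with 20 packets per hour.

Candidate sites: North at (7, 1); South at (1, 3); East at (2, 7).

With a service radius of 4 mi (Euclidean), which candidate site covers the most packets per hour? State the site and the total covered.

Coverage radius r = 4 mi; a point is covered iff (Δx)²+(Δy)² ≤ 4² = 16.
  North (7, 1): covers {Westmoor} → 30
  South (1, 3): covers {none} → 0
  East (2, 7): covers {none} → 0
Maximum coverage at North: 30 packets per hour.

North, covering 30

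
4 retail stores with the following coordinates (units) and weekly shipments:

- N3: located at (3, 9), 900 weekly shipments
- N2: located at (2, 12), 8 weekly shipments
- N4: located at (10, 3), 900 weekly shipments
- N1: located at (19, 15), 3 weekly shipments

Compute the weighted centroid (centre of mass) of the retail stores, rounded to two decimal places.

(6.50, 6.04)

The minimiser of Σwᵢ‖p−pᵢ‖² is the weighted centroid p* = (Σwᵢpᵢ)/(Σwᵢ).
Σwᵢ = 1811.
Σwᵢxᵢ = 900·3 + 8·2 + 900·10 + 3·19 = 11773.
Σwᵢyᵢ = 900·9 + 8·12 + 900·3 + 3·15 = 10941.
x* = 11773/1811 = 6.50, y* = 10941/1811 = 6.04.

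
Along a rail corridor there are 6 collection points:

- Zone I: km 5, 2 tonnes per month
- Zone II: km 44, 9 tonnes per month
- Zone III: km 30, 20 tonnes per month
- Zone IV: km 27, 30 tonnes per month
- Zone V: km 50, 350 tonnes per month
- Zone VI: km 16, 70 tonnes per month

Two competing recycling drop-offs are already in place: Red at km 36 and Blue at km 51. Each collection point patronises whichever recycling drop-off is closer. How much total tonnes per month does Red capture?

The indifferent point is the midpoint (36+51)/2 = 43.5; collection points left of it (closer to Red at 36) go to Red, those right go to Blue.
  Zone I at 5 (w=2) → Red
  Zone VI at 16 (w=70) → Red
  Zone IV at 27 (w=30) → Red
  Zone III at 30 (w=20) → Red
  Zone II at 44 (w=9) → Blue
  Zone V at 50 (w=350) → Blue
Red captures 122; Blue captures 359.

122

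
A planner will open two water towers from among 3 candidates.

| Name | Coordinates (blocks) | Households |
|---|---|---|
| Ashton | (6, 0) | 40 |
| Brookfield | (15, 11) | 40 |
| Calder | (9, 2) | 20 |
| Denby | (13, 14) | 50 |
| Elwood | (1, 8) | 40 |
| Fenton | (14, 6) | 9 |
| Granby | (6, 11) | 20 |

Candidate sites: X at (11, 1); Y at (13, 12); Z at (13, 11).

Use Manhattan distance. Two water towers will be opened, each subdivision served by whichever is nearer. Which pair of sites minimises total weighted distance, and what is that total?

Evaluate every pair (each demand assigned to the nearer of the two):
  {X, Z}: total = 1324
  {X, Y}: total = 1383
  {Y, Z}: total = 1954
Best pair: {X, Z} with total 1324.

{X, Z}, total 1324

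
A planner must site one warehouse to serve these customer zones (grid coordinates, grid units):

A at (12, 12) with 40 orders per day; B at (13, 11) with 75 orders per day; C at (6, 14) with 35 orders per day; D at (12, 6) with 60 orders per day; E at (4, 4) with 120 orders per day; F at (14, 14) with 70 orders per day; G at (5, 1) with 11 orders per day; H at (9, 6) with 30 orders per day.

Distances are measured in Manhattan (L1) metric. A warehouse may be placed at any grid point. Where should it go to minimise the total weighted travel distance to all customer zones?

(12, 6)

Manhattan distance separates: Σwᵢ(|x−xᵢ|+|y−yᵢ|) = Σwᵢ|x−xᵢ| + Σwᵢ|y−yᵢ|, so x and y are optimised independently as 1-D weighted medians.
Total weight W = 441; half = 220.5.
x-coordinate, sorted with cumulative weight:
  x=4 (E, w=120) cum 120
  x=5 (G, w=11) cum 131
  x=6 (C, w=35) cum 166
  x=9 (H, w=30) cum 196
  x=12 (A, w=40) cum 236  ← median
  x=12 (D, w=60) cum 296
  x=13 (B, w=75) cum 371
  x=14 (F, w=70) cum 441
⇒ x* = 12
y-coordinate, sorted with cumulative weight:
  y=1 (G, w=11) cum 11
  y=4 (E, w=120) cum 131
  y=6 (D, w=60) cum 191
  y=6 (H, w=30) cum 221  ← median
  y=11 (B, w=75) cum 296
  y=12 (A, w=40) cum 336
  y=14 (C, w=35) cum 371
  y=14 (F, w=70) cum 441
⇒ y* = 6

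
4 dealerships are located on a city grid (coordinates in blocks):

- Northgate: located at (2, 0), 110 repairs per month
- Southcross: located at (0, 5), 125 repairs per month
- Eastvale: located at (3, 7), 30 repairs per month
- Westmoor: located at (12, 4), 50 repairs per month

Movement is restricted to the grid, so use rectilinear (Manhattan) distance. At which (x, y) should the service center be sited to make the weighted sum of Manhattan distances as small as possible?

(2, 4)

Manhattan distance separates: Σwᵢ(|x−xᵢ|+|y−yᵢ|) = Σwᵢ|x−xᵢ| + Σwᵢ|y−yᵢ|, so x and y are optimised independently as 1-D weighted medians.
Total weight W = 315; half = 157.5.
x-coordinate, sorted with cumulative weight:
  x=0 (Southcross, w=125) cum 125
  x=2 (Northgate, w=110) cum 235  ← median
  x=3 (Eastvale, w=30) cum 265
  x=12 (Westmoor, w=50) cum 315
⇒ x* = 2
y-coordinate, sorted with cumulative weight:
  y=0 (Northgate, w=110) cum 110
  y=4 (Westmoor, w=50) cum 160  ← median
  y=5 (Southcross, w=125) cum 285
  y=7 (Eastvale, w=30) cum 315
⇒ y* = 4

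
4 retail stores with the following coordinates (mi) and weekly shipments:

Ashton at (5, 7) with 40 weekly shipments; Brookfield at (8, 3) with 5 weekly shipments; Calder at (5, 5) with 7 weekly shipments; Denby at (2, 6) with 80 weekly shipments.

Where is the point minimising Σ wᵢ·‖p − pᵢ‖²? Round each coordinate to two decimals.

(3.30, 6.14)

The minimiser of Σwᵢ‖p−pᵢ‖² is the weighted centroid p* = (Σwᵢpᵢ)/(Σwᵢ).
Σwᵢ = 132.
Σwᵢxᵢ = 40·5 + 5·8 + 7·5 + 80·2 = 435.
Σwᵢyᵢ = 40·7 + 5·3 + 7·5 + 80·6 = 810.
x* = 435/132 = 3.30, y* = 810/132 = 6.14.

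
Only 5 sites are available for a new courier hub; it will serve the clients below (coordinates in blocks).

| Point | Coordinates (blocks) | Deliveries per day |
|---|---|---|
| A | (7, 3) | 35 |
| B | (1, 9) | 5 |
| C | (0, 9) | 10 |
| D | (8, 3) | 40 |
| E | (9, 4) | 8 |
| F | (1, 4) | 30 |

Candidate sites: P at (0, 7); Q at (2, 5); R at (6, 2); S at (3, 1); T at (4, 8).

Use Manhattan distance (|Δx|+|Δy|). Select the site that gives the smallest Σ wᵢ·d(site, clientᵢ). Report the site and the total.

Total weighted distance at each candidate:
  P (0, 7): total = 1116
  Q (2, 5): total = 774
  R (6, 2): total = 630
  S (3, 1): total = 872
  T (4, 8): total = 992
Minimum is at R with total 630 blocks.

R, total 630 blocks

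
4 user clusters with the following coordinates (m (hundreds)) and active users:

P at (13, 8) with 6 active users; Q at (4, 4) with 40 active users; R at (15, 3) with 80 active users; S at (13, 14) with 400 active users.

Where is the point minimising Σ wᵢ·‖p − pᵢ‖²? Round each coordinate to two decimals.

(12.62, 11.50)

The minimiser of Σwᵢ‖p−pᵢ‖² is the weighted centroid p* = (Σwᵢpᵢ)/(Σwᵢ).
Σwᵢ = 526.
Σwᵢxᵢ = 6·13 + 40·4 + 80·15 + 400·13 = 6638.
Σwᵢyᵢ = 6·8 + 40·4 + 80·3 + 400·14 = 6048.
x* = 6638/526 = 12.62, y* = 6048/526 = 11.50.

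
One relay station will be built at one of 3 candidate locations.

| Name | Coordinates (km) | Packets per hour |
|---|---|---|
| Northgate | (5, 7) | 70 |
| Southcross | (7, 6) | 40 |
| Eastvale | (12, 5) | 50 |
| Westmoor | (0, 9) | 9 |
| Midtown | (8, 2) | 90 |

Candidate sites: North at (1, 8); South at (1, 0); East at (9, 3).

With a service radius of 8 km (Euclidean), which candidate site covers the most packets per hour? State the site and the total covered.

East, covering 250

Coverage radius r = 8 km; a point is covered iff (Δx)²+(Δy)² ≤ 8² = 64.
  North (1, 8): covers {Northgate, Southcross, Westmoor} → 119
  South (1, 0): covers {Midtown} → 90
  East (9, 3): covers {Northgate, Southcross, Eastvale, Midtown} → 250
Maximum coverage at East: 250 packets per hour.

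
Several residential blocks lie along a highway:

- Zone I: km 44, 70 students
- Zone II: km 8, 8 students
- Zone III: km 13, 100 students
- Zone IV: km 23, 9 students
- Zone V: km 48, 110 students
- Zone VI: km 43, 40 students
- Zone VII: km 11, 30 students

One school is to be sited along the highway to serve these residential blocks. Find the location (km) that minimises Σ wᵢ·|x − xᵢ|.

x = 43

For a sum of weighted absolute distances on a line, the optimum is the weighted median (not the mean). Total weight W = 367; half-weight = 183.5.
Sort by position and accumulate weight:
  km 8 (Zone II, w=8) → cum 8
  km 11 (Zone VII, w=30) → cum 38
  km 13 (Zone III, w=100) → cum 138
  km 23 (Zone IV, w=9) → cum 147
  km 43 (Zone VI, w=40) → cum 187  ≥ 183.5 → median here
  km 44 (Zone I, w=70) → cum 257
  km 48 (Zone V, w=110) → cum 367
Optimal location: km 43.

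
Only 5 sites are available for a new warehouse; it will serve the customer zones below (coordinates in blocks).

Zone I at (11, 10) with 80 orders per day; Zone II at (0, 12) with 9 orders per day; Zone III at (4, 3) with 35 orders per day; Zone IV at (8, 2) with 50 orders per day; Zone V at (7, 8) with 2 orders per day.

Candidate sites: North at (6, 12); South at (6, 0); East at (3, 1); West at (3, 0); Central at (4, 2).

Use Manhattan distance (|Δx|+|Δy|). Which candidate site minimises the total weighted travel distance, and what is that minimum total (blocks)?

Central, total 1579 blocks

Total weighted distance at each candidate:
  North (6, 12): total = 1609
  South (6, 0): total = 1755
  East (3, 1): total = 1913
  West (3, 0): total = 2089
  Central (4, 2): total = 1579
Minimum is at Central with total 1579 blocks.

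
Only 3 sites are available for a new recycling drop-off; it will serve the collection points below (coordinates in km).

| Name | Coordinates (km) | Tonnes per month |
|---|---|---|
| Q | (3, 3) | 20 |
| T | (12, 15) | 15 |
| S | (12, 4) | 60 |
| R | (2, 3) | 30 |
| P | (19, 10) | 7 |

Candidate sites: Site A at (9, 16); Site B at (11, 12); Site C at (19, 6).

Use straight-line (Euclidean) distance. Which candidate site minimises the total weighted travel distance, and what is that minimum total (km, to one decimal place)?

Total weighted distance at each candidate:
  Site A (9, 16): total = 1600.5
  Site B (11, 12): total = 1211.6
  Site C (19, 6): total = 1479.3
Minimum is at Site B with total 1211.6 km.

Site B, total 1211.6 km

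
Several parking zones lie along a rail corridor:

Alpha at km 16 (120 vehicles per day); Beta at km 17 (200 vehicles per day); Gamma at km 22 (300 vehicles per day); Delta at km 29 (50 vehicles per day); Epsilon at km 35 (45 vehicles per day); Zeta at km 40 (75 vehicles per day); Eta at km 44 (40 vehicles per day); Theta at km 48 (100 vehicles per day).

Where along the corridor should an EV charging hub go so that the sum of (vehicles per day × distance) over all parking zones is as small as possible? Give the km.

For a sum of weighted absolute distances on a line, the optimum is the weighted median (not the mean). Total weight W = 930; half-weight = 465.
Sort by position and accumulate weight:
  km 16 (Alpha, w=120) → cum 120
  km 17 (Beta, w=200) → cum 320
  km 22 (Gamma, w=300) → cum 620  ≥ 465 → median here
  km 29 (Delta, w=50) → cum 670
  km 35 (Epsilon, w=45) → cum 715
  km 40 (Zeta, w=75) → cum 790
  km 44 (Eta, w=40) → cum 830
  km 48 (Theta, w=100) → cum 930
Optimal location: km 22.

x = 22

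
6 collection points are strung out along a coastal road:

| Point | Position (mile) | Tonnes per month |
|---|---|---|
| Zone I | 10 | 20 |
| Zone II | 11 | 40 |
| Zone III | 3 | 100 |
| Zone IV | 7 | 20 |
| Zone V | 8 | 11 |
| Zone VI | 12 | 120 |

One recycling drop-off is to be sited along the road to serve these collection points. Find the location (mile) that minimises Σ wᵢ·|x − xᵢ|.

For a sum of weighted absolute distances on a line, the optimum is the weighted median (not the mean). Total weight W = 311; half-weight = 155.5.
Sort by position and accumulate weight:
  mile 3 (Zone III, w=100) → cum 100
  mile 7 (Zone IV, w=20) → cum 120
  mile 8 (Zone V, w=11) → cum 131
  mile 10 (Zone I, w=20) → cum 151
  mile 11 (Zone II, w=40) → cum 191  ≥ 155.5 → median here
  mile 12 (Zone VI, w=120) → cum 311
Optimal location: mile 11.

x = 11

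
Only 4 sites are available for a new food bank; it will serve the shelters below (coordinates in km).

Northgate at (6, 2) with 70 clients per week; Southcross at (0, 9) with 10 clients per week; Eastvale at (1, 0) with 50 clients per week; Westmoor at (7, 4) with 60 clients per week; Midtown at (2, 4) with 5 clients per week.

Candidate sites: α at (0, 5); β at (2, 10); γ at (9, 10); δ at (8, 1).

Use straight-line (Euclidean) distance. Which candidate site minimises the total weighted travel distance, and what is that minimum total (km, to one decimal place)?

δ, total 846.5 km

Total weighted distance at each candidate:
  α (0, 5): total = 1200.0
  β (2, 10): total = 1649.6
  γ (9, 10): total = 1754.5
  δ (8, 1): total = 846.5
Minimum is at δ with total 846.5 km.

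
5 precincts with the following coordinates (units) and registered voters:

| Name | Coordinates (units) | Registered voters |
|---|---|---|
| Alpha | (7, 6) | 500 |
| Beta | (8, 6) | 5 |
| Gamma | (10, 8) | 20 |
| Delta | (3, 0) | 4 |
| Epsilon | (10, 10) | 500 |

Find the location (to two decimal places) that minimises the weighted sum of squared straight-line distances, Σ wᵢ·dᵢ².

(8.51, 7.96)

The minimiser of Σwᵢ‖p−pᵢ‖² is the weighted centroid p* = (Σwᵢpᵢ)/(Σwᵢ).
Σwᵢ = 1029.
Σwᵢxᵢ = 500·7 + 5·8 + 20·10 + 4·3 + 500·10 = 8752.
Σwᵢyᵢ = 500·6 + 5·6 + 20·8 + 4·0 + 500·10 = 8190.
x* = 8752/1029 = 8.51, y* = 8190/1029 = 7.96.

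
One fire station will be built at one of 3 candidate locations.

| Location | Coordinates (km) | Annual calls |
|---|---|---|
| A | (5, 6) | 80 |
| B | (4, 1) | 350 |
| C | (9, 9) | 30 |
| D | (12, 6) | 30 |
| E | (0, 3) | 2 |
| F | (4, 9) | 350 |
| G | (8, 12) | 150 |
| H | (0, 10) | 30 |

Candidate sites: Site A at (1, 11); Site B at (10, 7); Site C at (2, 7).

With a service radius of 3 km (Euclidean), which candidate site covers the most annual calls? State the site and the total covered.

Site C, covering 350

Coverage radius r = 3 km; a point is covered iff (Δx)²+(Δy)² ≤ 3² = 9.
  Site A (1, 11): covers {H} → 30
  Site B (10, 7): covers {C, D} → 60
  Site C (2, 7): covers {F} → 350
Maximum coverage at Site C: 350 annual calls.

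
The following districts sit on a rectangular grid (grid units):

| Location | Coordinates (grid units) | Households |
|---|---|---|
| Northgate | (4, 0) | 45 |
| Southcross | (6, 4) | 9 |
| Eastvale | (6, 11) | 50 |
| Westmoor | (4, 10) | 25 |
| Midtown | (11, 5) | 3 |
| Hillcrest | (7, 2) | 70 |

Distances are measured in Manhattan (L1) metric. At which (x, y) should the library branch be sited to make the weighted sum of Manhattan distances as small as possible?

Manhattan distance separates: Σwᵢ(|x−xᵢ|+|y−yᵢ|) = Σwᵢ|x−xᵢ| + Σwᵢ|y−yᵢ|, so x and y are optimised independently as 1-D weighted medians.
Total weight W = 202; half = 101.
x-coordinate, sorted with cumulative weight:
  x=4 (Northgate, w=45) cum 45
  x=4 (Westmoor, w=25) cum 70
  x=6 (Southcross, w=9) cum 79
  x=6 (Eastvale, w=50) cum 129  ← median
  x=7 (Hillcrest, w=70) cum 199
  x=11 (Midtown, w=3) cum 202
⇒ x* = 6
y-coordinate, sorted with cumulative weight:
  y=0 (Northgate, w=45) cum 45
  y=2 (Hillcrest, w=70) cum 115  ← median
  y=4 (Southcross, w=9) cum 124
  y=5 (Midtown, w=3) cum 127
  y=10 (Westmoor, w=25) cum 152
  y=11 (Eastvale, w=50) cum 202
⇒ y* = 2

(6, 2)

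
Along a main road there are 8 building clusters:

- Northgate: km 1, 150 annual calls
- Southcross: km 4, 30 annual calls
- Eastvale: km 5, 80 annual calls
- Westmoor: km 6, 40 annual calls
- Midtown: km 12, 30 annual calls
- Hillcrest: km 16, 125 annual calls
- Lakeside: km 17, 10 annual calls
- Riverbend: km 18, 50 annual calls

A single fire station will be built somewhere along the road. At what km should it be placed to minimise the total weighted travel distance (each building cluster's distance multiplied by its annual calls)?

For a sum of weighted absolute distances on a line, the optimum is the weighted median (not the mean). Total weight W = 515; half-weight = 257.5.
Sort by position and accumulate weight:
  km 1 (Northgate, w=150) → cum 150
  km 4 (Southcross, w=30) → cum 180
  km 5 (Eastvale, w=80) → cum 260  ≥ 257.5 → median here
  km 6 (Westmoor, w=40) → cum 300
  km 12 (Midtown, w=30) → cum 330
  km 16 (Hillcrest, w=125) → cum 455
  km 17 (Lakeside, w=10) → cum 465
  km 18 (Riverbend, w=50) → cum 515
Optimal location: km 5.

x = 5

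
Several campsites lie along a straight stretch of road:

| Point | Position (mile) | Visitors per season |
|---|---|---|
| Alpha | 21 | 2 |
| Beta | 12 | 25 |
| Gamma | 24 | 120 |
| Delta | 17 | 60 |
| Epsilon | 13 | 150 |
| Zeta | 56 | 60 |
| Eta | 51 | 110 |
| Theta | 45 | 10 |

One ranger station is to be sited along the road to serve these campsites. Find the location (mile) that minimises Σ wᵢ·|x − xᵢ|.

For a sum of weighted absolute distances on a line, the optimum is the weighted median (not the mean). Total weight W = 537; half-weight = 268.5.
Sort by position and accumulate weight:
  mile 12 (Beta, w=25) → cum 25
  mile 13 (Epsilon, w=150) → cum 175
  mile 17 (Delta, w=60) → cum 235
  mile 21 (Alpha, w=2) → cum 237
  mile 24 (Gamma, w=120) → cum 357  ≥ 268.5 → median here
  mile 45 (Theta, w=10) → cum 367
  mile 51 (Eta, w=110) → cum 477
  mile 56 (Zeta, w=60) → cum 537
Optimal location: mile 24.

x = 24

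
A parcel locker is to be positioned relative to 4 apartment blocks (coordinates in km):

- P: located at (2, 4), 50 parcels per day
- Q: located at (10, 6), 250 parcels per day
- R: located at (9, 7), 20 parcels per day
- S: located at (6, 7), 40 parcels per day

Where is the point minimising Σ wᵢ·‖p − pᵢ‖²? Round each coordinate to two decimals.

The minimiser of Σwᵢ‖p−pᵢ‖² is the weighted centroid p* = (Σwᵢpᵢ)/(Σwᵢ).
Σwᵢ = 360.
Σwᵢxᵢ = 50·2 + 250·10 + 20·9 + 40·6 = 3020.
Σwᵢyᵢ = 50·4 + 250·6 + 20·7 + 40·7 = 2120.
x* = 3020/360 = 8.39, y* = 2120/360 = 5.89.

(8.39, 5.89)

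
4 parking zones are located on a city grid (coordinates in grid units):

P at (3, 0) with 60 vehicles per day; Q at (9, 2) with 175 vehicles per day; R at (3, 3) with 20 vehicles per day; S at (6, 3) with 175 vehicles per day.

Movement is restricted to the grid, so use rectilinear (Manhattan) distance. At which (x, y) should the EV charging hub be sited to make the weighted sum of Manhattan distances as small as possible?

(6, 2)

Manhattan distance separates: Σwᵢ(|x−xᵢ|+|y−yᵢ|) = Σwᵢ|x−xᵢ| + Σwᵢ|y−yᵢ|, so x and y are optimised independently as 1-D weighted medians.
Total weight W = 430; half = 215.
x-coordinate, sorted with cumulative weight:
  x=3 (P, w=60) cum 60
  x=3 (R, w=20) cum 80
  x=6 (S, w=175) cum 255  ← median
  x=9 (Q, w=175) cum 430
⇒ x* = 6
y-coordinate, sorted with cumulative weight:
  y=0 (P, w=60) cum 60
  y=2 (Q, w=175) cum 235  ← median
  y=3 (R, w=20) cum 255
  y=3 (S, w=175) cum 430
⇒ y* = 2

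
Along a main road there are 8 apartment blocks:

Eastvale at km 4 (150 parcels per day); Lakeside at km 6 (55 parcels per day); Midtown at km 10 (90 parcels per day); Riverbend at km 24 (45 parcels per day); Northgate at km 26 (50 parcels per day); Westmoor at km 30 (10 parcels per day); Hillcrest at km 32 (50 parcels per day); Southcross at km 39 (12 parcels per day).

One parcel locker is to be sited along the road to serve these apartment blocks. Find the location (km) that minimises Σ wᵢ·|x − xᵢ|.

x = 10

For a sum of weighted absolute distances on a line, the optimum is the weighted median (not the mean). Total weight W = 462; half-weight = 231.
Sort by position and accumulate weight:
  km 4 (Eastvale, w=150) → cum 150
  km 6 (Lakeside, w=55) → cum 205
  km 10 (Midtown, w=90) → cum 295  ≥ 231 → median here
  km 24 (Riverbend, w=45) → cum 340
  km 26 (Northgate, w=50) → cum 390
  km 30 (Westmoor, w=10) → cum 400
  km 32 (Hillcrest, w=50) → cum 450
  km 39 (Southcross, w=12) → cum 462
Optimal location: km 10.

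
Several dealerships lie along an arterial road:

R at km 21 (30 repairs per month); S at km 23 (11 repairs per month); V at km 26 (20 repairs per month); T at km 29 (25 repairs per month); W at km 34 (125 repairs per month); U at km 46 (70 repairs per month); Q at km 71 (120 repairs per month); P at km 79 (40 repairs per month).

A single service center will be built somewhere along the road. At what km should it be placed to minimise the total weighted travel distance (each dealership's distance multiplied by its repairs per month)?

x = 46

For a sum of weighted absolute distances on a line, the optimum is the weighted median (not the mean). Total weight W = 441; half-weight = 220.5.
Sort by position and accumulate weight:
  km 21 (R, w=30) → cum 30
  km 23 (S, w=11) → cum 41
  km 26 (V, w=20) → cum 61
  km 29 (T, w=25) → cum 86
  km 34 (W, w=125) → cum 211
  km 46 (U, w=70) → cum 281  ≥ 220.5 → median here
  km 71 (Q, w=120) → cum 401
  km 79 (P, w=40) → cum 441
Optimal location: km 46.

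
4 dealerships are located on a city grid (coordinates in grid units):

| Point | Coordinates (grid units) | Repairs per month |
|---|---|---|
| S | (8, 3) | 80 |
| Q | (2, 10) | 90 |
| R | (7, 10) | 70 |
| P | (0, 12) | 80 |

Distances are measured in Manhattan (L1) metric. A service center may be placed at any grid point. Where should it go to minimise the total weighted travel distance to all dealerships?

(2, 10)

Manhattan distance separates: Σwᵢ(|x−xᵢ|+|y−yᵢ|) = Σwᵢ|x−xᵢ| + Σwᵢ|y−yᵢ|, so x and y are optimised independently as 1-D weighted medians.
Total weight W = 320; half = 160.
x-coordinate, sorted with cumulative weight:
  x=0 (P, w=80) cum 80
  x=2 (Q, w=90) cum 170  ← median
  x=7 (R, w=70) cum 240
  x=8 (S, w=80) cum 320
⇒ x* = 2
y-coordinate, sorted with cumulative weight:
  y=3 (S, w=80) cum 80
  y=10 (Q, w=90) cum 170  ← median
  y=10 (R, w=70) cum 240
  y=12 (P, w=80) cum 320
⇒ y* = 10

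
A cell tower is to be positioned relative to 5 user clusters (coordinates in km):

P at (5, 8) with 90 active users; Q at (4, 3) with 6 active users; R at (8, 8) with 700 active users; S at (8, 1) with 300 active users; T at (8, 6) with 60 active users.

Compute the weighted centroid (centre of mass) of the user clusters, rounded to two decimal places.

(7.75, 6.05)

The minimiser of Σwᵢ‖p−pᵢ‖² is the weighted centroid p* = (Σwᵢpᵢ)/(Σwᵢ).
Σwᵢ = 1156.
Σwᵢxᵢ = 90·5 + 6·4 + 700·8 + 300·8 + 60·8 = 8954.
Σwᵢyᵢ = 90·8 + 6·3 + 700·8 + 300·1 + 60·6 = 6998.
x* = 8954/1156 = 7.75, y* = 6998/1156 = 6.05.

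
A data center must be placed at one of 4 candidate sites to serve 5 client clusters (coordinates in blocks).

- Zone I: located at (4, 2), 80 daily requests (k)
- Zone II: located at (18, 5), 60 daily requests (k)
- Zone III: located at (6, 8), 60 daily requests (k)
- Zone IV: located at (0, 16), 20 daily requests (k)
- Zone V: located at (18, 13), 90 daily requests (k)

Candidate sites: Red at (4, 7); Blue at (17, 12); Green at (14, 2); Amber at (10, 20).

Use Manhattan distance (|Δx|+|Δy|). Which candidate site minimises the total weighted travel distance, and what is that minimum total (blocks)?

Red, total 3600 blocks

Total weighted distance at each candidate:
  Red (4, 7): total = 3600
  Blue (17, 12): total = 3820
  Green (14, 2): total = 3970
  Amber (10, 20): total = 5890
Minimum is at Red with total 3600 blocks.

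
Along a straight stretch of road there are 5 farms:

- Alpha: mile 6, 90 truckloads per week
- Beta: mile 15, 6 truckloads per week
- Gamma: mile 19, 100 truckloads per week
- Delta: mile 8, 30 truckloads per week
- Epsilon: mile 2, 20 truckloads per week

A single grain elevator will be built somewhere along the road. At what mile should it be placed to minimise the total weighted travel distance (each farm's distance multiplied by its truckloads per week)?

x = 8

For a sum of weighted absolute distances on a line, the optimum is the weighted median (not the mean). Total weight W = 246; half-weight = 123.
Sort by position and accumulate weight:
  mile 2 (Epsilon, w=20) → cum 20
  mile 6 (Alpha, w=90) → cum 110
  mile 8 (Delta, w=30) → cum 140  ≥ 123 → median here
  mile 15 (Beta, w=6) → cum 146
  mile 19 (Gamma, w=100) → cum 246
Optimal location: mile 8.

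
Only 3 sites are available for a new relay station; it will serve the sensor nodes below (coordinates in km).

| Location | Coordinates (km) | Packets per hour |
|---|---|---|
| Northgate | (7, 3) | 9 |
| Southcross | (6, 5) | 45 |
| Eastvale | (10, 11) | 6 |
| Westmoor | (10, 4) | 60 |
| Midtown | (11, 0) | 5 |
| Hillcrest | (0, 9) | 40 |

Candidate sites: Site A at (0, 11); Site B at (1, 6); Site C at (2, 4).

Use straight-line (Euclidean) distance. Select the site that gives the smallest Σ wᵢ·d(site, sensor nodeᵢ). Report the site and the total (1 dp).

Total weighted distance at each candidate:
  Site A (0, 11): total = 1427.7
  Site B (1, 6): total = 1089.6
  Site C (2, 4): total = 1039.9
Minimum is at Site C with total 1039.9 km.

Site C, total 1039.9 km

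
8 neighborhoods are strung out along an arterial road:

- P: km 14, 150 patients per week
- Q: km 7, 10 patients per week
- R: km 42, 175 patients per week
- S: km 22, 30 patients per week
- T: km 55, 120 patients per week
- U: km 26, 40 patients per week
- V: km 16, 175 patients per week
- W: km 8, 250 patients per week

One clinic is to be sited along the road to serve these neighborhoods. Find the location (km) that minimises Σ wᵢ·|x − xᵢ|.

For a sum of weighted absolute distances on a line, the optimum is the weighted median (not the mean). Total weight W = 950; half-weight = 475.
Sort by position and accumulate weight:
  km 7 (Q, w=10) → cum 10
  km 8 (W, w=250) → cum 260
  km 14 (P, w=150) → cum 410
  km 16 (V, w=175) → cum 585  ≥ 475 → median here
  km 22 (S, w=30) → cum 615
  km 26 (U, w=40) → cum 655
  km 42 (R, w=175) → cum 830
  km 55 (T, w=120) → cum 950
Optimal location: km 16.

x = 16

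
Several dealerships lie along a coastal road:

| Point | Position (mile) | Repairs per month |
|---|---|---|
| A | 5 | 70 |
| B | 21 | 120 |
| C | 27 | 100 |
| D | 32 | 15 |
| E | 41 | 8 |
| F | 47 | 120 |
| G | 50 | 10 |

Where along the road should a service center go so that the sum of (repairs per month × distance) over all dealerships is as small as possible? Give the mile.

For a sum of weighted absolute distances on a line, the optimum is the weighted median (not the mean). Total weight W = 443; half-weight = 221.5.
Sort by position and accumulate weight:
  mile 5 (A, w=70) → cum 70
  mile 21 (B, w=120) → cum 190
  mile 27 (C, w=100) → cum 290  ≥ 221.5 → median here
  mile 32 (D, w=15) → cum 305
  mile 41 (E, w=8) → cum 313
  mile 47 (F, w=120) → cum 433
  mile 50 (G, w=10) → cum 443
Optimal location: mile 27.

x = 27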